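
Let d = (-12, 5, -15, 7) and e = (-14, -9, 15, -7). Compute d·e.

-151

d · e = (-12)·(-14) + 5·(-9) + (-15)·15 + 7·(-7) = 168 - 45 - 225 - 49 = -151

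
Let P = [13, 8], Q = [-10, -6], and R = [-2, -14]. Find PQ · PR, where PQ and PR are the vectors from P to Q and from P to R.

PQ = Q − P = (-23, -14)
PR = R − P = (-15, -22)
PQ · PR = (-23)·(-15) + (-14)·(-22) = 345 + 308 = 653

653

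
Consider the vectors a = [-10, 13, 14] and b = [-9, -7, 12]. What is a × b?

(254, -6, 187)

i: 13·12 - 14·(-7) = 156 - (-98) = 254
j: 14·(-9) - (-10)·12 = -126 - (-120) = -6
k: (-10)·(-7) - 13·(-9) = 70 - (-117) = 187
a × b = (254, -6, 187)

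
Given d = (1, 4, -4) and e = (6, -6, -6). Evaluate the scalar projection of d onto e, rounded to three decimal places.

0.577

d · e = 1·6 + 4·(-6) + (-4)·(-6) = 6 - 24 + 24 = 6
|e| = √(36 + 36 + 36) = √108 ≈ 10.3923
comp_e d = 6 / √108 ≈ 0.577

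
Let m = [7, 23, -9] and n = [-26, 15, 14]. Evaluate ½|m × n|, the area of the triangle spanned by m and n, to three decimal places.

i: 23·14 - (-9)·15 = 322 - (-135) = 457
j: (-9)·(-26) - 7·14 = 234 - 98 = 136
k: 7·15 - 23·(-26) = 105 - (-598) = 703
m × n = (457, 136, 703)
|m × n| = √(457² + 136² + 703²) = √721554 ≈ 849.4433
area = ½ · 849.4433 ≈ 424.722

424.722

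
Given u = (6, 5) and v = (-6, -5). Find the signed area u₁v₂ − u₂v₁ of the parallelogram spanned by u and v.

0

6·(-5) - 5·(-6) = -30 - (-30) = 0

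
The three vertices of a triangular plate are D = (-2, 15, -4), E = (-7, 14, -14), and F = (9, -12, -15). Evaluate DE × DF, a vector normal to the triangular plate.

(-259, -165, 146)

DE = (-5, -1, -10)
DF = (11, -27, -11)
i: (-1)·(-11) - (-10)·(-27) = 11 - 270 = -259
j: (-10)·11 - (-5)·(-11) = -110 - 55 = -165
k: (-5)·(-27) - (-1)·11 = 135 - (-11) = 146
DE × DF = (-259, -165, 146)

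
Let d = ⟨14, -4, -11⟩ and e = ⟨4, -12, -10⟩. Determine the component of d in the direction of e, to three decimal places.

13.272

d · e = 14·4 + (-4)·(-12) + (-11)·(-10) = 56 + 48 + 110 = 214
|e| = √(16 + 144 + 100) = √260 ≈ 16.1245
comp_e d = 214 / √260 ≈ 13.272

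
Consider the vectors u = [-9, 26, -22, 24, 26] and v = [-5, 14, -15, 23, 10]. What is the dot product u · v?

1551

u · v = (-9)·(-5) + 26·14 + (-22)·(-15) + 24·23 + 26·10 = 45 + 364 + 330 + 552 + 260 = 1551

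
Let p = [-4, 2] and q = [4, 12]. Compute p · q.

8

p · q = (-4)·4 + 2·12 = -16 + 24 = 8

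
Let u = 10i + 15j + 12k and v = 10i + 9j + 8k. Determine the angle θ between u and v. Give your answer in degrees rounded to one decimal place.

u · v = 10·10 + 15·9 + 12·8 = 100 + 135 + 96 = 331
|u|² = 100 + 225 + 144 = 469,  |u| = √469 ≈ 21.656408
|v|² = 100 + 81 + 64 = 245,  |v| = √245 ≈ 15.652476
cos θ = 331 / (21.656408 · 15.652476) ≈ 0.97647
θ = arccos(0.97647) ≈ 12.5°

12.5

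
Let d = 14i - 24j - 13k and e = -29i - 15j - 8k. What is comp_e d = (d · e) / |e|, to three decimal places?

d · e = 14·(-29) + (-24)·(-15) + (-13)·(-8) = -406 + 360 + 104 = 58
|e| = √(841 + 225 + 64) = √1130 ≈ 33.6155
comp_e d = 58 / √1130 ≈ 1.725

1.725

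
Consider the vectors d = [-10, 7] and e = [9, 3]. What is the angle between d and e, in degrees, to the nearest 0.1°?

d · e = (-10)·9 + 7·3 = -90 + 21 = -69
|d|² = 100 + 49 = 149,  |d| = √149 ≈ 12.206556
|e|² = 81 + 9 = 90,  |e| = √90 ≈ 9.486833
cos θ = -69 / (12.206556 · 9.486833) ≈ -0.59585
θ = arccos(-0.59585) ≈ 126.6°

126.6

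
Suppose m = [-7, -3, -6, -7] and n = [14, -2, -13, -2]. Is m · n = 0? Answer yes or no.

yes

m · n = (-7)·14 + (-3)·(-2) + (-6)·(-13) + (-7)·(-2) = -98 + 6 + 78 + 14 = 0
Zero, so the vectors are orthogonal.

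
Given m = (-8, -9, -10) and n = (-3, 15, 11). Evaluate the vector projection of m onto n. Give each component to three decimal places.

m · n = (-8)·(-3) + (-9)·15 + (-10)·11 = 24 - 135 - 110 = -221
|n|² = 9 + 225 + 121 = 355
proj_n m = (-221/355) · (-3, 15, 11) ≈ (1.868, -9.338, -6.848)

(1.868, -9.338, -6.848)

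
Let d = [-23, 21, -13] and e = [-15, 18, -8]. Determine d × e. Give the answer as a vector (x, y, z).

(66, 11, -99)

i: 21·(-8) - (-13)·18 = -168 - (-234) = 66
j: (-13)·(-15) - (-23)·(-8) = 195 - 184 = 11
k: (-23)·18 - 21·(-15) = -414 - (-315) = -99
d × e = (66, 11, -99)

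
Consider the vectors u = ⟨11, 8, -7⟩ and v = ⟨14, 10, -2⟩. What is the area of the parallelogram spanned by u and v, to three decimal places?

i: 8·(-2) - (-7)·10 = -16 - (-70) = 54
j: (-7)·14 - 11·(-2) = -98 - (-22) = -76
k: 11·10 - 8·14 = 110 - 112 = -2
u × v = (54, -76, -2)
|u × v| = √(54² + (-76)² + (-2)²) = √8696 ≈ 93.2523

93.252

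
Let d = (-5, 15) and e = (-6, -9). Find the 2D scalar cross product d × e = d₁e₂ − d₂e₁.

(-5)·(-9) - 15·(-6) = 45 - (-90) = 135

135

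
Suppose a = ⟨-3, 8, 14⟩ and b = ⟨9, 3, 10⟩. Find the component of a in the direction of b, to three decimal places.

a · b = (-3)·9 + 8·3 + 14·10 = -27 + 24 + 140 = 137
|b| = √(81 + 9 + 100) = √190 ≈ 13.7840
comp_b a = 137 / √190 ≈ 9.939

9.939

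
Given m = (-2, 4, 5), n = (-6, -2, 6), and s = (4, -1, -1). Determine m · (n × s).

n × s:
i: (-2)·(-1) - 6·(-1) = 2 - (-6) = 8
j: 6·4 - (-6)·(-1) = 24 - 6 = 18
k: (-6)·(-1) - (-2)·4 = 6 - (-8) = 14
n × s = (8, 18, 14)
m · (n × s) = (-2)·8 + 4·18 + 5·14 = -16 + 72 + 70 = 126

126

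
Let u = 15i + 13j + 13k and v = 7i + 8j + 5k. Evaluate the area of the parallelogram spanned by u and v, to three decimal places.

i: 13·5 - 13·8 = 65 - 104 = -39
j: 13·7 - 15·5 = 91 - 75 = 16
k: 15·8 - 13·7 = 120 - 91 = 29
u × v = (-39, 16, 29)
|u × v| = √((-39)² + 16² + 29²) = √2618 ≈ 51.1664

51.166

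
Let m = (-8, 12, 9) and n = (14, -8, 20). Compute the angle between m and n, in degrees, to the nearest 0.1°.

m · n = (-8)·14 + 12·(-8) + 9·20 = -112 - 96 + 180 = -28
|m|² = 64 + 144 + 81 = 289,  |m| = √289 ≈ 17.000000
|n|² = 196 + 64 + 400 = 660,  |n| = √660 ≈ 25.690465
cos θ = -28 / (17.000000 · 25.690465) ≈ -0.06411
θ = arccos(-0.06411) ≈ 93.7°

93.7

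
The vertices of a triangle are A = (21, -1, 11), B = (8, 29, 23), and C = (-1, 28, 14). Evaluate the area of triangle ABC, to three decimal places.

AB = (-13, 30, 12),  AC = (-22, 29, 3)
i: 30·3 - 12·29 = 90 - 348 = -258
j: 12·(-22) - (-13)·3 = -264 - (-39) = -225
k: (-13)·29 - 30·(-22) = -377 - (-660) = 283
AB × AC = (-258, -225, 283)
|AB × AC| = √197278 ≈ 444.1599
area = ½ · 444.1599 ≈ 222.080

222.080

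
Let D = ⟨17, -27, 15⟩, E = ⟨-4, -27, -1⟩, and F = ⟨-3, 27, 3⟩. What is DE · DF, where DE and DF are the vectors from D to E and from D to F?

DE = E − D = (-21, 0, -16)
DF = F − D = (-20, 54, -12)
DE · DF = (-21)·(-20) + 0·54 + (-16)·(-12) = 420 + 0 + 192 = 612

612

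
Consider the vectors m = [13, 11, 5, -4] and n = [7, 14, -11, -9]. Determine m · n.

m · n = 13·7 + 11·14 + 5·(-11) + (-4)·(-9) = 91 + 154 - 55 + 36 = 226

226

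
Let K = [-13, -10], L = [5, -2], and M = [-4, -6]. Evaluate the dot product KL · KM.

194

KL = L − K = (18, 8)
KM = M − K = (9, 4)
KL · KM = 18·9 + 8·4 = 162 + 32 = 194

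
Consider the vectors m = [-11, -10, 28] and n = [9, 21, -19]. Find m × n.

(-398, 43, -141)

i: (-10)·(-19) - 28·21 = 190 - 588 = -398
j: 28·9 - (-11)·(-19) = 252 - 209 = 43
k: (-11)·21 - (-10)·9 = -231 - (-90) = -141
m × n = (-398, 43, -141)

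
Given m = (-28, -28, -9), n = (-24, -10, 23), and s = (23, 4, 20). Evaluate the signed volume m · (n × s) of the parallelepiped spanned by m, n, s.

-21282

n × s:
i: (-10)·20 - 23·4 = -200 - 92 = -292
j: 23·23 - (-24)·20 = 529 - (-480) = 1009
k: (-24)·4 - (-10)·23 = -96 - (-230) = 134
n × s = (-292, 1009, 134)
m · (n × s) = (-28)·(-292) + (-28)·1009 + (-9)·134 = 8176 - 28252 - 1206 = -21282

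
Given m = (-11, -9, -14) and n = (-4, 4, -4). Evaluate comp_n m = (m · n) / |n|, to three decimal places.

m · n = (-11)·(-4) + (-9)·4 + (-14)·(-4) = 44 - 36 + 56 = 64
|n| = √(16 + 16 + 16) = √48 ≈ 6.9282
comp_n m = 64 / √48 ≈ 9.238

9.238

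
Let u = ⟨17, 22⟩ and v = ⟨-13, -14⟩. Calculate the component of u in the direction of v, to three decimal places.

u · v = 17·(-13) + 22·(-14) = -221 - 308 = -529
|v| = √(169 + 196) = √365 ≈ 19.1050
comp_v u = -529 / √365 ≈ -27.689

-27.689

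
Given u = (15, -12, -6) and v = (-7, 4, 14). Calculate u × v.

(-144, -168, -24)

i: (-12)·14 - (-6)·4 = -168 - (-24) = -144
j: (-6)·(-7) - 15·14 = 42 - 210 = -168
k: 15·4 - (-12)·(-7) = 60 - 84 = -24
u × v = (-144, -168, -24)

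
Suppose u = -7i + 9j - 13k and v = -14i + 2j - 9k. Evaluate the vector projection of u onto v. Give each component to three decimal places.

u · v = (-7)·(-14) + 9·2 + (-13)·(-9) = 98 + 18 + 117 = 233
|v|² = 196 + 4 + 81 = 281
proj_v u = (233/281) · (-14, 2, -9) ≈ (-11.609, 1.658, -7.463)

(-11.609, 1.658, -7.463)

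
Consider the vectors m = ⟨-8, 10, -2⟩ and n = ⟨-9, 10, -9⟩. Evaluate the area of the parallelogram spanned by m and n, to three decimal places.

i: 10·(-9) - (-2)·10 = -90 - (-20) = -70
j: (-2)·(-9) - (-8)·(-9) = 18 - 72 = -54
k: (-8)·10 - 10·(-9) = -80 - (-90) = 10
m × n = (-70, -54, 10)
|m × n| = √((-70)² + (-54)² + 10²) = √7916 ≈ 88.9719

88.972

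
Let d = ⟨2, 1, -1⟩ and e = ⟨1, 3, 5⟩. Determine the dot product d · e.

d · e = 2·1 + 1·3 + (-1)·5 = 2 + 3 - 5 = 0

0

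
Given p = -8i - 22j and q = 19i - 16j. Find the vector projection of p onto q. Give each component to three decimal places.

(6.159, -5.186)

p · q = (-8)·19 + (-22)·(-16) = -152 + 352 = 200
|q|² = 361 + 256 = 617
proj_q p = (200/617) · (19, -16) ≈ (6.159, -5.186)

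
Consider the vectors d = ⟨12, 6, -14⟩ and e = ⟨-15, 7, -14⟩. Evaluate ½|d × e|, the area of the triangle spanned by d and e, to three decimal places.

i: 6·(-14) - (-14)·7 = -84 - (-98) = 14
j: (-14)·(-15) - 12·(-14) = 210 - (-168) = 378
k: 12·7 - 6·(-15) = 84 - (-90) = 174
d × e = (14, 378, 174)
|d × e| = √(14² + 378² + 174²) = √173356 ≈ 416.3604
area = ½ · 416.3604 ≈ 208.180

208.180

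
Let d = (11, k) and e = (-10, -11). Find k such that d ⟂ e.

-10

d · e = 11·(-10) + k·(-11) = -110 - 11k
Set equal to 0: -11k = 110, so k = -10.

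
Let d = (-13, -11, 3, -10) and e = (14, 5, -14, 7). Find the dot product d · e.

-349

d · e = (-13)·14 + (-11)·5 + 3·(-14) + (-10)·7 = -182 - 55 - 42 - 70 = -349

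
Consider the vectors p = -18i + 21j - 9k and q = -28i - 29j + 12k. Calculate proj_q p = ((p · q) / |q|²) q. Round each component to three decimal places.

(3.371, 3.492, -1.445)

p · q = (-18)·(-28) + 21·(-29) + (-9)·12 = 504 - 609 - 108 = -213
|q|² = 784 + 841 + 144 = 1769
proj_q p = (-213/1769) · (-28, -29, 12) ≈ (3.371, 3.492, -1.445)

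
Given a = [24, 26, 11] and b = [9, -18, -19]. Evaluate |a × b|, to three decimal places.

i: 26·(-19) - 11·(-18) = -494 - (-198) = -296
j: 11·9 - 24·(-19) = 99 - (-456) = 555
k: 24·(-18) - 26·9 = -432 - 234 = -666
a × b = (-296, 555, -666)
|a × b| = √((-296)² + 555² + (-666)²) = √839197 ≈ 916.0770

916.077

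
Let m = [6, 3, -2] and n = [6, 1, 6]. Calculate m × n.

i: 3·6 - (-2)·1 = 18 - (-2) = 20
j: (-2)·6 - 6·6 = -12 - 36 = -48
k: 6·1 - 3·6 = 6 - 18 = -12
m × n = (20, -48, -12)

(20, -48, -12)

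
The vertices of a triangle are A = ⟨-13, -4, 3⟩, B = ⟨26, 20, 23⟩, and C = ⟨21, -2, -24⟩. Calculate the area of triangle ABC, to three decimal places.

1002.656

AB = (39, 24, 20),  AC = (34, 2, -27)
i: 24·(-27) - 20·2 = -648 - 40 = -688
j: 20·34 - 39·(-27) = 680 - (-1053) = 1733
k: 39·2 - 24·34 = 78 - 816 = -738
AB × AC = (-688, 1733, -738)
|AB × AC| = √4021277 ≈ 2005.3122
area = ½ · 2005.3122 ≈ 1002.656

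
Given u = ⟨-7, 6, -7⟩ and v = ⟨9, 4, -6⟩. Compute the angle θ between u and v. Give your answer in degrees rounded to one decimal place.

u · v = (-7)·9 + 6·4 + (-7)·(-6) = -63 + 24 + 42 = 3
|u|² = 49 + 36 + 49 = 134,  |u| = √134 ≈ 11.575837
|v|² = 81 + 16 + 36 = 133,  |v| = √133 ≈ 11.532563
cos θ = 3 / (11.575837 · 11.532563) ≈ 0.02247
θ = arccos(0.02247) ≈ 88.7°

88.7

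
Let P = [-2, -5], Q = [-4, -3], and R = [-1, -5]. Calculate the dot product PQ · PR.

PQ = Q − P = (-2, 2)
PR = R − P = (1, 0)
PQ · PR = (-2)·1 + 2·0 = -2 + 0 = -2

-2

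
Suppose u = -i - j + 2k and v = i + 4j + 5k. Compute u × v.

(-13, 7, -3)

i: (-1)·5 - 2·4 = -5 - 8 = -13
j: 2·1 - (-1)·5 = 2 - (-5) = 7
k: (-1)·4 - (-1)·1 = -4 - (-1) = -3
u × v = (-13, 7, -3)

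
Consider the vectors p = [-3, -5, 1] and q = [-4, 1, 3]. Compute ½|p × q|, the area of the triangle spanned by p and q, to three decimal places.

14.230

i: (-5)·3 - 1·1 = -15 - 1 = -16
j: 1·(-4) - (-3)·3 = -4 - (-9) = 5
k: (-3)·1 - (-5)·(-4) = -3 - 20 = -23
p × q = (-16, 5, -23)
|p × q| = √((-16)² + 5² + (-23)²) = √810 ≈ 28.4605
area = ½ · 28.4605 ≈ 14.230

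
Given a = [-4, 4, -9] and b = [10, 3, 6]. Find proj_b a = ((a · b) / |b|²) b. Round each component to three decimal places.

(-5.655, -1.697, -3.393)

a · b = (-4)·10 + 4·3 + (-9)·6 = -40 + 12 - 54 = -82
|b|² = 100 + 9 + 36 = 145
proj_b a = (-82/145) · (10, 3, 6) ≈ (-5.655, -1.697, -3.393)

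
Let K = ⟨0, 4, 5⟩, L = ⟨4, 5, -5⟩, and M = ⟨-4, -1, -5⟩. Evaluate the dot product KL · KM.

79

KL = L − K = (4, 1, -10)
KM = M − K = (-4, -5, -10)
KL · KM = 4·(-4) + 1·(-5) + (-10)·(-10) = -16 - 5 + 100 = 79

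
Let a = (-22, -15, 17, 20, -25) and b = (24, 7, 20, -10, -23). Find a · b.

82

a · b = (-22)·24 + (-15)·7 + 17·20 + 20·(-10) + (-25)·(-23) = -528 - 105 + 340 - 200 + 575 = 82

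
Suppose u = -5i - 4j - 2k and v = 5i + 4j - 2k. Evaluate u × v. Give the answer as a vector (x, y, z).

(16, -20, 0)

i: (-4)·(-2) - (-2)·4 = 8 - (-8) = 16
j: (-2)·5 - (-5)·(-2) = -10 - 10 = -20
k: (-5)·4 - (-4)·5 = -20 - (-20) = 0
u × v = (16, -20, 0)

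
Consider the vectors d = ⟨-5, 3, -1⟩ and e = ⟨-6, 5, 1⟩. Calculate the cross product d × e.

(8, 11, -7)

i: 3·1 - (-1)·5 = 3 - (-5) = 8
j: (-1)·(-6) - (-5)·1 = 6 - (-5) = 11
k: (-5)·5 - 3·(-6) = -25 - (-18) = -7
d × e = (8, 11, -7)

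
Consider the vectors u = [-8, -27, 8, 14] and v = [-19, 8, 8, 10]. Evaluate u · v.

u · v = (-8)·(-19) + (-27)·8 + 8·8 + 14·10 = 152 - 216 + 64 + 140 = 140

140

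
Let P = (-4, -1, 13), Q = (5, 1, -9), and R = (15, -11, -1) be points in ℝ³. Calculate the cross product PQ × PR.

(-248, -292, -128)

PQ = (9, 2, -22)
PR = (19, -10, -14)
i: 2·(-14) - (-22)·(-10) = -28 - 220 = -248
j: (-22)·19 - 9·(-14) = -418 - (-126) = -292
k: 9·(-10) - 2·19 = -90 - 38 = -128
PQ × PR = (-248, -292, -128)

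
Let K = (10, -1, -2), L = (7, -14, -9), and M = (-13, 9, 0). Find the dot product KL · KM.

KL = L − K = (-3, -13, -7)
KM = M − K = (-23, 10, 2)
KL · KM = (-3)·(-23) + (-13)·10 + (-7)·2 = 69 - 130 - 14 = -75

-75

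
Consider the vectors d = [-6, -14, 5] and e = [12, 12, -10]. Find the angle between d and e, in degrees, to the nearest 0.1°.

d · e = (-6)·12 + (-14)·12 + 5·(-10) = -72 - 168 - 50 = -290
|d|² = 36 + 196 + 25 = 257,  |d| = √257 ≈ 16.031220
|e|² = 144 + 144 + 100 = 388,  |e| = √388 ≈ 19.697716
cos θ = -290 / (16.031220 · 19.697716) ≈ -0.91837
θ = arccos(-0.91837) ≈ 156.7°

156.7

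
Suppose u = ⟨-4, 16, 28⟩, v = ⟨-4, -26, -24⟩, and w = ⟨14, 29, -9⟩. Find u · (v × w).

v × w:
i: (-26)·(-9) - (-24)·29 = 234 - (-696) = 930
j: (-24)·14 - (-4)·(-9) = -336 - 36 = -372
k: (-4)·29 - (-26)·14 = -116 - (-364) = 248
v × w = (930, -372, 248)
u · (v × w) = (-4)·930 + 16·(-372) + 28·248 = -3720 - 5952 + 6944 = -2728

-2728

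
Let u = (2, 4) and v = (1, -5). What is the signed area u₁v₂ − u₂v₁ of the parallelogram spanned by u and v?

2·(-5) - 4·1 = -10 - 4 = -14

-14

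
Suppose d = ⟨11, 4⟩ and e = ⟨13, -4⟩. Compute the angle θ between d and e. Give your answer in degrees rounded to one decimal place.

37.1

d · e = 11·13 + 4·(-4) = 143 - 16 = 127
|d|² = 121 + 16 = 137,  |d| = √137 ≈ 11.704700
|e|² = 169 + 16 = 185,  |e| = √185 ≈ 13.601471
cos θ = 127 / (11.704700 · 13.601471) ≈ 0.79773
θ = arccos(0.79773) ≈ 37.1°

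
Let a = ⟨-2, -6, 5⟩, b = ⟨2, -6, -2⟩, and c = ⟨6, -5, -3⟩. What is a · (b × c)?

b × c:
i: (-6)·(-3) - (-2)·(-5) = 18 - 10 = 8
j: (-2)·6 - 2·(-3) = -12 - (-6) = -6
k: 2·(-5) - (-6)·6 = -10 - (-36) = 26
b × c = (8, -6, 26)
a · (b × c) = (-2)·8 + (-6)·(-6) + 5·26 = -16 + 36 + 130 = 150

150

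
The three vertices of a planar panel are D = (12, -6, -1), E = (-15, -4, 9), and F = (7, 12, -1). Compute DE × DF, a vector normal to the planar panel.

(-180, -50, -476)

DE = (-27, 2, 10)
DF = (-5, 18, 0)
i: 2·0 - 10·18 = 0 - 180 = -180
j: 10·(-5) - (-27)·0 = -50 - 0 = -50
k: (-27)·18 - 2·(-5) = -486 - (-10) = -476
DE × DF = (-180, -50, -476)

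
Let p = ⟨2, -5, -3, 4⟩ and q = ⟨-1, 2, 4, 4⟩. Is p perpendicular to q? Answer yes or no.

no

p · q = 2·(-1) + (-5)·2 + (-3)·4 + 4·4 = -2 - 10 - 12 + 16 = -8
Nonzero, so the vectors are not orthogonal.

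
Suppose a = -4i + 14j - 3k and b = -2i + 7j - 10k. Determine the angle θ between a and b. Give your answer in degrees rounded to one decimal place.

42.3

a · b = (-4)·(-2) + 14·7 + (-3)·(-10) = 8 + 98 + 30 = 136
|a|² = 16 + 196 + 9 = 221,  |a| = √221 ≈ 14.866069
|b|² = 4 + 49 + 100 = 153,  |b| = √153 ≈ 12.369317
cos θ = 136 / (14.866069 · 12.369317) ≈ 0.73960
θ = arccos(0.73960) ≈ 42.3°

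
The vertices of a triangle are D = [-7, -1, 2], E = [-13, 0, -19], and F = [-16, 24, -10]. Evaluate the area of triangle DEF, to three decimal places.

DE = (-6, 1, -21),  DF = (-9, 25, -12)
i: 1·(-12) - (-21)·25 = -12 - (-525) = 513
j: (-21)·(-9) - (-6)·(-12) = 189 - 72 = 117
k: (-6)·25 - 1·(-9) = -150 - (-9) = -141
DE × DF = (513, 117, -141)
|DE × DF| = √296739 ≈ 544.7376
area = ½ · 544.7376 ≈ 272.369

272.369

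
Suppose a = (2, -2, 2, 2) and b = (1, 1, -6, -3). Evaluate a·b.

-18

a · b = 2·1 + (-2)·1 + 2·(-6) + 2·(-3) = 2 - 2 - 12 - 6 = -18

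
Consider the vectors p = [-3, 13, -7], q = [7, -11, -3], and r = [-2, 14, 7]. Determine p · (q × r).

-986

q × r:
i: (-11)·7 - (-3)·14 = -77 - (-42) = -35
j: (-3)·(-2) - 7·7 = 6 - 49 = -43
k: 7·14 - (-11)·(-2) = 98 - 22 = 76
q × r = (-35, -43, 76)
p · (q × r) = (-3)·(-35) + 13·(-43) + (-7)·76 = 105 - 559 - 532 = -986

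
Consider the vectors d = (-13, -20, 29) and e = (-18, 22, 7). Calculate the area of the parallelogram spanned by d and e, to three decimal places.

1099.255

i: (-20)·7 - 29·22 = -140 - 638 = -778
j: 29·(-18) - (-13)·7 = -522 - (-91) = -431
k: (-13)·22 - (-20)·(-18) = -286 - 360 = -646
d × e = (-778, -431, -646)
|d × e| = √((-778)² + (-431)² + (-646)²) = √1208361 ≈ 1099.2547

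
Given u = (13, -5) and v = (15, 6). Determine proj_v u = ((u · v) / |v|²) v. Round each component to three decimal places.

u · v = 13·15 + (-5)·6 = 195 - 30 = 165
|v|² = 225 + 36 = 261
proj_v u = (165/261) · (15, 6) ≈ (9.483, 3.793)

(9.483, 3.793)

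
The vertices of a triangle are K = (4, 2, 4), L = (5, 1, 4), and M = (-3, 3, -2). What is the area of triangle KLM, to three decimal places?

KL = (1, -1, 0),  KM = (-7, 1, -6)
i: (-1)·(-6) - 0·1 = 6 - 0 = 6
j: 0·(-7) - 1·(-6) = 0 - (-6) = 6
k: 1·1 - (-1)·(-7) = 1 - 7 = -6
KL × KM = (6, 6, -6)
|KL × KM| = √108 ≈ 10.3923
area = ½ · 10.3923 ≈ 5.196

5.196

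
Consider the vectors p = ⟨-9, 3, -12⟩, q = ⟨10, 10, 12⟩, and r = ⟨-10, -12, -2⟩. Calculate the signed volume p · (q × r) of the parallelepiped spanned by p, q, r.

q × r:
i: 10·(-2) - 12·(-12) = -20 - (-144) = 124
j: 12·(-10) - 10·(-2) = -120 - (-20) = -100
k: 10·(-12) - 10·(-10) = -120 - (-100) = -20
q × r = (124, -100, -20)
p · (q × r) = (-9)·124 + 3·(-100) + (-12)·(-20) = -1116 - 300 + 240 = -1176

-1176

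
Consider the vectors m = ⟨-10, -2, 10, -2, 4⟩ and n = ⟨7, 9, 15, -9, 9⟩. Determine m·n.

m · n = (-10)·7 + (-2)·9 + 10·15 + (-2)·(-9) + 4·9 = -70 - 18 + 150 + 18 + 36 = 116

116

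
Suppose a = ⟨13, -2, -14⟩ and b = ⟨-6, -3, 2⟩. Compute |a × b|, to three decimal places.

89.894

i: (-2)·2 - (-14)·(-3) = -4 - 42 = -46
j: (-14)·(-6) - 13·2 = 84 - 26 = 58
k: 13·(-3) - (-2)·(-6) = -39 - 12 = -51
a × b = (-46, 58, -51)
|a × b| = √((-46)² + 58² + (-51)²) = √8081 ≈ 89.8944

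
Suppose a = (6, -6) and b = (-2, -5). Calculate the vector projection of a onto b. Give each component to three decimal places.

(-1.241, -3.103)

a · b = 6·(-2) + (-6)·(-5) = -12 + 30 = 18
|b|² = 4 + 25 = 29
proj_b a = (18/29) · (-2, -5) ≈ (-1.241, -3.103)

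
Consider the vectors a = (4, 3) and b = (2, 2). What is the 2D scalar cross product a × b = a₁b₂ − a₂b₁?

2

4·2 - 3·2 = 8 - 6 = 2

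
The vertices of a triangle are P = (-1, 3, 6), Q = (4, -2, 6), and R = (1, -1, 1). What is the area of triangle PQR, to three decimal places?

PQ = (5, -5, 0),  PR = (2, -4, -5)
i: (-5)·(-5) - 0·(-4) = 25 - 0 = 25
j: 0·2 - 5·(-5) = 0 - (-25) = 25
k: 5·(-4) - (-5)·2 = -20 - (-10) = -10
PQ × PR = (25, 25, -10)
|PQ × PR| = √1350 ≈ 36.7423
area = ½ · 36.7423 ≈ 18.371

18.371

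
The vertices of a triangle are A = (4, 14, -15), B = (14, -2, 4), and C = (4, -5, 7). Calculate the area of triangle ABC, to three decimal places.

145.414

AB = (10, -16, 19),  AC = (0, -19, 22)
i: (-16)·22 - 19·(-19) = -352 - (-361) = 9
j: 19·0 - 10·22 = 0 - 220 = -220
k: 10·(-19) - (-16)·0 = -190 - 0 = -190
AB × AC = (9, -220, -190)
|AB × AC| = √84581 ≈ 290.8281
area = ½ · 290.8281 ≈ 145.414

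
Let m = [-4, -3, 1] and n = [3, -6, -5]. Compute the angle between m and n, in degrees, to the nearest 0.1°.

m · n = (-4)·3 + (-3)·(-6) + 1·(-5) = -12 + 18 - 5 = 1
|m|² = 16 + 9 + 1 = 26,  |m| = √26 ≈ 5.099020
|n|² = 9 + 36 + 25 = 70,  |n| = √70 ≈ 8.366600
cos θ = 1 / (5.099020 · 8.366600) ≈ 0.02344
θ = arccos(0.02344) ≈ 88.7°

88.7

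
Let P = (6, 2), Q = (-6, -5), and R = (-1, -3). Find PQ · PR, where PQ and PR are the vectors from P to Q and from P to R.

PQ = Q − P = (-12, -7)
PR = R − P = (-7, -5)
PQ · PR = (-12)·(-7) + (-7)·(-5) = 84 + 35 = 119

119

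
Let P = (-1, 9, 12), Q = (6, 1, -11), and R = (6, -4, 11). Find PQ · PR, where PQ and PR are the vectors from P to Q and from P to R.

176

PQ = Q − P = (7, -8, -23)
PR = R − P = (7, -13, -1)
PQ · PR = 7·7 + (-8)·(-13) + (-23)·(-1) = 49 + 104 + 23 = 176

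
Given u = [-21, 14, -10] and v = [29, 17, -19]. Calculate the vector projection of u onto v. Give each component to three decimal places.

u · v = (-21)·29 + 14·17 + (-10)·(-19) = -609 + 238 + 190 = -181
|v|² = 841 + 289 + 361 = 1491
proj_v u = (-181/1491) · (29, 17, -19) ≈ (-3.520, -2.064, 2.307)

(-3.520, -2.064, 2.307)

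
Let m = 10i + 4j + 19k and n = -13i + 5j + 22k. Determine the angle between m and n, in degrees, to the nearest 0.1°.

m · n = 10·(-13) + 4·5 + 19·22 = -130 + 20 + 418 = 308
|m|² = 100 + 16 + 361 = 477,  |m| = √477 ≈ 21.840330
|n|² = 169 + 25 + 484 = 678,  |n| = √678 ≈ 26.038433
cos θ = 308 / (21.840330 · 26.038433) ≈ 0.54160
θ = arccos(0.54160) ≈ 57.2°

57.2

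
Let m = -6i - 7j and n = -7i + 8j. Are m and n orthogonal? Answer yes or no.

m · n = (-6)·(-7) + (-7)·8 = 42 - 56 = -14
Nonzero, so the vectors are not orthogonal.

no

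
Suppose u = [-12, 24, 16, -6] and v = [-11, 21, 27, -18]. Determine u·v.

1176

u · v = (-12)·(-11) + 24·21 + 16·27 + (-6)·(-18) = 132 + 504 + 432 + 108 = 1176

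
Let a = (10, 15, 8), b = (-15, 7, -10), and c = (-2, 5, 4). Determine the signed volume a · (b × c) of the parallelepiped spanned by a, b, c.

b × c:
i: 7·4 - (-10)·5 = 28 - (-50) = 78
j: (-10)·(-2) - (-15)·4 = 20 - (-60) = 80
k: (-15)·5 - 7·(-2) = -75 - (-14) = -61
b × c = (78, 80, -61)
a · (b × c) = 10·78 + 15·80 + 8·(-61) = 780 + 1200 - 488 = 1492

1492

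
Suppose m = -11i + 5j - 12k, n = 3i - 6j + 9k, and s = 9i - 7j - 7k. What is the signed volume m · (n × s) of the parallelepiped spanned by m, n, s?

n × s:
i: (-6)·(-7) - 9·(-7) = 42 - (-63) = 105
j: 9·9 - 3·(-7) = 81 - (-21) = 102
k: 3·(-7) - (-6)·9 = -21 - (-54) = 33
n × s = (105, 102, 33)
m · (n × s) = (-11)·105 + 5·102 + (-12)·33 = -1155 + 510 - 396 = -1041

-1041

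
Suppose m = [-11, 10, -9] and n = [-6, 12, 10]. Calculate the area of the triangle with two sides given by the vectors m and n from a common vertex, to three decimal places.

i: 10·10 - (-9)·12 = 100 - (-108) = 208
j: (-9)·(-6) - (-11)·10 = 54 - (-110) = 164
k: (-11)·12 - 10·(-6) = -132 - (-60) = -72
m × n = (208, 164, -72)
|m × n| = √(208² + 164² + (-72)²) = √75344 ≈ 274.4886
area = ½ · 274.4886 ≈ 137.244

137.244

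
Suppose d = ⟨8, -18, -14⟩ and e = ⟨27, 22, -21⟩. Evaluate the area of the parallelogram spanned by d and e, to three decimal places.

976.186

i: (-18)·(-21) - (-14)·22 = 378 - (-308) = 686
j: (-14)·27 - 8·(-21) = -378 - (-168) = -210
k: 8·22 - (-18)·27 = 176 - (-486) = 662
d × e = (686, -210, 662)
|d × e| = √(686² + (-210)² + 662²) = √952940 ≈ 976.1865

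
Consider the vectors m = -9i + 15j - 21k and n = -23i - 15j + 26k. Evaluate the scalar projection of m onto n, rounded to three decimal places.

-14.915

m · n = (-9)·(-23) + 15·(-15) + (-21)·26 = 207 - 225 - 546 = -564
|n| = √(529 + 225 + 676) = √1430 ≈ 37.8153
comp_n m = -564 / √1430 ≈ -14.915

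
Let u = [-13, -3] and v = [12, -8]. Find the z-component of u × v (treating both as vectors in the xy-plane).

(-13)·(-8) - (-3)·12 = 104 - (-36) = 140

140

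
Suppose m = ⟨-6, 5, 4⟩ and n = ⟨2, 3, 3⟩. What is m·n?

15

m · n = (-6)·2 + 5·3 + 4·3 = -12 + 15 + 12 = 15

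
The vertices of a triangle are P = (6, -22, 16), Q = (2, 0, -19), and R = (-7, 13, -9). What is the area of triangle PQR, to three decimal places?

PQ = (-4, 22, -35),  PR = (-13, 35, -25)
i: 22·(-25) - (-35)·35 = -550 - (-1225) = 675
j: (-35)·(-13) - (-4)·(-25) = 455 - 100 = 355
k: (-4)·35 - 22·(-13) = -140 - (-286) = 146
PQ × PR = (675, 355, 146)
|PQ × PR| = √602966 ≈ 776.5089
area = ½ · 776.5089 ≈ 388.254

388.254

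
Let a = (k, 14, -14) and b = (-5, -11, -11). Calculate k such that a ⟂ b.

a · b = k·(-5) + 14·(-11) + (-14)·(-11) = 0 - 5k
Set equal to 0: -5k = 0, so k = 0.

0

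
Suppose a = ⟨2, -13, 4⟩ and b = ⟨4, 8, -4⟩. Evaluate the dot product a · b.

a · b = 2·4 + (-13)·8 + 4·(-4) = 8 - 104 - 16 = -112

-112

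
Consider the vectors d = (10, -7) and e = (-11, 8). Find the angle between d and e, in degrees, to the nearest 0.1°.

d · e = 10·(-11) + (-7)·8 = -110 - 56 = -166
|d|² = 100 + 49 = 149,  |d| = √149 ≈ 12.206556
|e|² = 121 + 64 = 185,  |e| = √185 ≈ 13.601471
cos θ = -166 / (12.206556 · 13.601471) ≈ -0.99984
θ = arccos(-0.99984) ≈ 179.0°

179.0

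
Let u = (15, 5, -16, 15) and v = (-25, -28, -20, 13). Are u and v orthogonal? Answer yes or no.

u · v = 15·(-25) + 5·(-28) + (-16)·(-20) + 15·13 = -375 - 140 + 320 + 195 = 0
Zero, so the vectors are orthogonal.

yes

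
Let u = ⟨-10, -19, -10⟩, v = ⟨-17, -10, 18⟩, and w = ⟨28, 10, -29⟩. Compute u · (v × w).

-2409

v × w:
i: (-10)·(-29) - 18·10 = 290 - 180 = 110
j: 18·28 - (-17)·(-29) = 504 - 493 = 11
k: (-17)·10 - (-10)·28 = -170 - (-280) = 110
v × w = (110, 11, 110)
u · (v × w) = (-10)·110 + (-19)·11 + (-10)·110 = -1100 - 209 - 1100 = -2409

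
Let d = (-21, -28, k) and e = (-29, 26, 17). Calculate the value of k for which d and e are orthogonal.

7

d · e = (-21)·(-29) + (-28)·26 + k·17 = -119 + 17k
Set equal to 0: 17k = 119, so k = 7.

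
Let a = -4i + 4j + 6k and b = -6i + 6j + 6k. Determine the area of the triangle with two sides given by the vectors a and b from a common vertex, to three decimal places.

8.485

i: 4·6 - 6·6 = 24 - 36 = -12
j: 6·(-6) - (-4)·6 = -36 - (-24) = -12
k: (-4)·6 - 4·(-6) = -24 - (-24) = 0
a × b = (-12, -12, 0)
|a × b| = √((-12)² + (-12)² + 0²) = √288 ≈ 16.9706
area = ½ · 16.9706 ≈ 8.485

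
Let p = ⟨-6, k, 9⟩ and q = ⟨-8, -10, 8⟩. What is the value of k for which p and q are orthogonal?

12

p · q = (-6)·(-8) + k·(-10) + 9·8 = 120 - 10k
Set equal to 0: -10k = -120, so k = 12.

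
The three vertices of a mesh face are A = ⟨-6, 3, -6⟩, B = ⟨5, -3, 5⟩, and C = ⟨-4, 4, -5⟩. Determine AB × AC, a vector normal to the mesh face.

(-17, 11, 23)

AB = (11, -6, 11)
AC = (2, 1, 1)
i: (-6)·1 - 11·1 = -6 - 11 = -17
j: 11·2 - 11·1 = 22 - 11 = 11
k: 11·1 - (-6)·2 = 11 - (-12) = 23
AB × AC = (-17, 11, 23)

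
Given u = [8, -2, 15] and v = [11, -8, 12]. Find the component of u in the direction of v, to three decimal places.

15.657

u · v = 8·11 + (-2)·(-8) + 15·12 = 88 + 16 + 180 = 284
|v| = √(121 + 64 + 144) = √329 ≈ 18.1384
comp_v u = 284 / √329 ≈ 15.657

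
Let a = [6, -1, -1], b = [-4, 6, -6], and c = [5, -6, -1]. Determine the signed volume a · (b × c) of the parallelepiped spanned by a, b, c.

b × c:
i: 6·(-1) - (-6)·(-6) = -6 - 36 = -42
j: (-6)·5 - (-4)·(-1) = -30 - 4 = -34
k: (-4)·(-6) - 6·5 = 24 - 30 = -6
b × c = (-42, -34, -6)
a · (b × c) = 6·(-42) + (-1)·(-34) + (-1)·(-6) = -252 + 34 + 6 = -212

-212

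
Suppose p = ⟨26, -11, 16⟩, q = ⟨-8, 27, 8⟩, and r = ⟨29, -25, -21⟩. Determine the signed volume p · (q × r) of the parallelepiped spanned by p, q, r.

q × r:
i: 27·(-21) - 8·(-25) = -567 - (-200) = -367
j: 8·29 - (-8)·(-21) = 232 - 168 = 64
k: (-8)·(-25) - 27·29 = 200 - 783 = -583
q × r = (-367, 64, -583)
p · (q × r) = 26·(-367) + (-11)·64 + 16·(-583) = -9542 - 704 - 9328 = -19574

-19574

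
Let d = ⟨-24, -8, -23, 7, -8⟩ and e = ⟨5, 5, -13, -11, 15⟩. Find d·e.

d · e = (-24)·5 + (-8)·5 + (-23)·(-13) + 7·(-11) + (-8)·15 = -120 - 40 + 299 - 77 - 120 = -58

-58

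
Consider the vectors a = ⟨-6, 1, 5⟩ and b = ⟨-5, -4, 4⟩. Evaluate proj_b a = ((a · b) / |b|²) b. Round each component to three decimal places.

a · b = (-6)·(-5) + 1·(-4) + 5·4 = 30 - 4 + 20 = 46
|b|² = 25 + 16 + 16 = 57
proj_b a = (46/57) · (-5, -4, 4) ≈ (-4.035, -3.228, 3.228)

(-4.035, -3.228, 3.228)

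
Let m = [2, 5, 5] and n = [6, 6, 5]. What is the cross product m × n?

i: 5·5 - 5·6 = 25 - 30 = -5
j: 5·6 - 2·5 = 30 - 10 = 20
k: 2·6 - 5·6 = 12 - 30 = -18
m × n = (-5, 20, -18)

(-5, 20, -18)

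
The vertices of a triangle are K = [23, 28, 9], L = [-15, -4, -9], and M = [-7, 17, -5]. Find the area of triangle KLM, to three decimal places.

KL = (-38, -32, -18),  KM = (-30, -11, -14)
i: (-32)·(-14) - (-18)·(-11) = 448 - 198 = 250
j: (-18)·(-30) - (-38)·(-14) = 540 - 532 = 8
k: (-38)·(-11) - (-32)·(-30) = 418 - 960 = -542
KL × KM = (250, 8, -542)
|KL × KM| = √356328 ≈ 596.9322
area = ½ · 596.9322 ≈ 298.466

298.466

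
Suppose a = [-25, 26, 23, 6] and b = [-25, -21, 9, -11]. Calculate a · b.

220

a · b = (-25)·(-25) + 26·(-21) + 23·9 + 6·(-11) = 625 - 546 + 207 - 66 = 220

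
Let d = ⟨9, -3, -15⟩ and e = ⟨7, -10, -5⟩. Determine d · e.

168

d · e = 9·7 + (-3)·(-10) + (-15)·(-5) = 63 + 30 + 75 = 168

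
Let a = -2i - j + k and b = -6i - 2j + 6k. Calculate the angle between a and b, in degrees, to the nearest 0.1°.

20.5

a · b = (-2)·(-6) + (-1)·(-2) + 1·6 = 12 + 2 + 6 = 20
|a|² = 4 + 1 + 1 = 6,  |a| = √6 ≈ 2.449490
|b|² = 36 + 4 + 36 = 76,  |b| = √76 ≈ 8.717798
cos θ = 20 / (2.449490 · 8.717798) ≈ 0.93659
θ = arccos(0.93659) ≈ 20.5°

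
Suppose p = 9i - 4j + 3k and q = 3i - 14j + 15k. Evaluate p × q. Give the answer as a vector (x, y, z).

i: (-4)·15 - 3·(-14) = -60 - (-42) = -18
j: 3·3 - 9·15 = 9 - 135 = -126
k: 9·(-14) - (-4)·3 = -126 - (-12) = -114
p × q = (-18, -126, -114)

(-18, -126, -114)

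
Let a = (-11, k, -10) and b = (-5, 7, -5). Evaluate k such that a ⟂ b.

a · b = (-11)·(-5) + k·7 + (-10)·(-5) = 105 + 7k
Set equal to 0: 7k = -105, so k = -15.

-15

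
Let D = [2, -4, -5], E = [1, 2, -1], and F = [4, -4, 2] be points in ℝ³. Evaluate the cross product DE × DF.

DE = (-1, 6, 4)
DF = (2, 0, 7)
i: 6·7 - 4·0 = 42 - 0 = 42
j: 4·2 - (-1)·7 = 8 - (-7) = 15
k: (-1)·0 - 6·2 = 0 - 12 = -12
DE × DF = (42, 15, -12)

(42, 15, -12)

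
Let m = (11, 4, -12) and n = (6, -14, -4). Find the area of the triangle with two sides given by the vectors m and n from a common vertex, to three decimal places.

128.767

i: 4·(-4) - (-12)·(-14) = -16 - 168 = -184
j: (-12)·6 - 11·(-4) = -72 - (-44) = -28
k: 11·(-14) - 4·6 = -154 - 24 = -178
m × n = (-184, -28, -178)
|m × n| = √((-184)² + (-28)² + (-178)²) = √66324 ≈ 257.5345
area = ½ · 257.5345 ≈ 128.767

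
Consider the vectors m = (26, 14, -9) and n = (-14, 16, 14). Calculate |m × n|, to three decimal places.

739.451

i: 14·14 - (-9)·16 = 196 - (-144) = 340
j: (-9)·(-14) - 26·14 = 126 - 364 = -238
k: 26·16 - 14·(-14) = 416 - (-196) = 612
m × n = (340, -238, 612)
|m × n| = √(340² + (-238)² + 612²) = √546788 ≈ 739.4511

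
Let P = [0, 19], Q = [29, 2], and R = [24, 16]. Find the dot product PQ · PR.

PQ = Q − P = (29, -17)
PR = R − P = (24, -3)
PQ · PR = 29·24 + (-17)·(-3) = 696 + 51 = 747

747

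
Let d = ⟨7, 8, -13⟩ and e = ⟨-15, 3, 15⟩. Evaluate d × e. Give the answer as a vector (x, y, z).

(159, 90, 141)

i: 8·15 - (-13)·3 = 120 - (-39) = 159
j: (-13)·(-15) - 7·15 = 195 - 105 = 90
k: 7·3 - 8·(-15) = 21 - (-120) = 141
d × e = (159, 90, 141)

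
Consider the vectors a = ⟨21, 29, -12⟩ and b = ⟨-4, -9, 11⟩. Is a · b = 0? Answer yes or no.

a · b = 21·(-4) + 29·(-9) + (-12)·11 = -84 - 261 - 132 = -477
Nonzero, so the vectors are not orthogonal.

no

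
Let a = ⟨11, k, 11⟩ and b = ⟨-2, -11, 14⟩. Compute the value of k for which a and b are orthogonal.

a · b = 11·(-2) + k·(-11) + 11·14 = 132 - 11k
Set equal to 0: -11k = -132, so k = 12.

12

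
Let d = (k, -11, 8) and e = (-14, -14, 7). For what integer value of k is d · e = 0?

15

d · e = k·(-14) + (-11)·(-14) + 8·7 = 210 - 14k
Set equal to 0: -14k = -210, so k = 15.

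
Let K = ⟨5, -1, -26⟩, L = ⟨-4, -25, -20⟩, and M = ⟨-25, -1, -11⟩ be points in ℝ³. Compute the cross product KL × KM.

(-360, -45, -720)

KL = (-9, -24, 6)
KM = (-30, 0, 15)
i: (-24)·15 - 6·0 = -360 - 0 = -360
j: 6·(-30) - (-9)·15 = -180 - (-135) = -45
k: (-9)·0 - (-24)·(-30) = 0 - 720 = -720
KL × KM = (-360, -45, -720)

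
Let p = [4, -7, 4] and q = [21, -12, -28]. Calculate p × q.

i: (-7)·(-28) - 4·(-12) = 196 - (-48) = 244
j: 4·21 - 4·(-28) = 84 - (-112) = 196
k: 4·(-12) - (-7)·21 = -48 - (-147) = 99
p × q = (244, 196, 99)

(244, 196, 99)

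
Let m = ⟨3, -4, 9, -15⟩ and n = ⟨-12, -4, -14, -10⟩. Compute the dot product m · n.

m · n = 3·(-12) + (-4)·(-4) + 9·(-14) + (-15)·(-10) = -36 + 16 - 126 + 150 = 4

4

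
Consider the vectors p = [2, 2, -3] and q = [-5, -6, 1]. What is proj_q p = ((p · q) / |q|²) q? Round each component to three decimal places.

p · q = 2·(-5) + 2·(-6) + (-3)·1 = -10 - 12 - 3 = -25
|q|² = 25 + 36 + 1 = 62
proj_q p = (-25/62) · (-5, -6, 1) ≈ (2.016, 2.419, -0.403)

(2.016, 2.419, -0.403)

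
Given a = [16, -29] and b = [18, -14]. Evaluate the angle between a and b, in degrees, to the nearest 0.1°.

23.2

a · b = 16·18 + (-29)·(-14) = 288 + 406 = 694
|a|² = 256 + 841 = 1097,  |a| = √1097 ≈ 33.120990
|b|² = 324 + 196 = 520,  |b| = √520 ≈ 22.803509
cos θ = 694 / (33.120990 · 22.803509) ≈ 0.91887
θ = arccos(0.91887) ≈ 23.2°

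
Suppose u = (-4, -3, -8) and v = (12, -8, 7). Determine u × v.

i: (-3)·7 - (-8)·(-8) = -21 - 64 = -85
j: (-8)·12 - (-4)·7 = -96 - (-28) = -68
k: (-4)·(-8) - (-3)·12 = 32 - (-36) = 68
u × v = (-85, -68, 68)

(-85, -68, 68)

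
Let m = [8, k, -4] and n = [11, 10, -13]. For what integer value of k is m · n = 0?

m · n = 8·11 + k·10 + (-4)·(-13) = 140 + 10k
Set equal to 0: 10k = -140, so k = -14.

-14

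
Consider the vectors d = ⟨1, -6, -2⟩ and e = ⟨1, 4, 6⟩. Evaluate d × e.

(-28, -8, 10)

i: (-6)·6 - (-2)·4 = -36 - (-8) = -28
j: (-2)·1 - 1·6 = -2 - 6 = -8
k: 1·4 - (-6)·1 = 4 - (-6) = 10
d × e = (-28, -8, 10)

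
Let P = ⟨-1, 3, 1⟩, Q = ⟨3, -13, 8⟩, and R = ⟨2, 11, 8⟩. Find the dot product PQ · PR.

PQ = Q − P = (4, -16, 7)
PR = R − P = (3, 8, 7)
PQ · PR = 4·3 + (-16)·8 + 7·7 = 12 - 128 + 49 = -67

-67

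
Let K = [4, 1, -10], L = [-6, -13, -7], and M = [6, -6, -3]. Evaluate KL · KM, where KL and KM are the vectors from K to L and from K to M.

99

KL = L − K = (-10, -14, 3)
KM = M − K = (2, -7, 7)
KL · KM = (-10)·2 + (-14)·(-7) + 3·7 = -20 + 98 + 21 = 99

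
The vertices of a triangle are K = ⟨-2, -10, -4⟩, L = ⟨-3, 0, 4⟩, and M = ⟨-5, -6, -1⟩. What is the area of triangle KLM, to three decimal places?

16.741

KL = (-1, 10, 8),  KM = (-3, 4, 3)
i: 10·3 - 8·4 = 30 - 32 = -2
j: 8·(-3) - (-1)·3 = -24 - (-3) = -21
k: (-1)·4 - 10·(-3) = -4 - (-30) = 26
KL × KM = (-2, -21, 26)
|KL × KM| = √1121 ≈ 33.4813
area = ½ · 33.4813 ≈ 16.741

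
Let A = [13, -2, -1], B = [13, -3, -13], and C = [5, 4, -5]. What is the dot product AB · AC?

42

AB = B − A = (0, -1, -12)
AC = C − A = (-8, 6, -4)
AB · AC = 0·(-8) + (-1)·6 + (-12)·(-4) = 0 - 6 + 48 = 42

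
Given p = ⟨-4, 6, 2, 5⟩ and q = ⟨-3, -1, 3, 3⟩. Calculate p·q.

p · q = (-4)·(-3) + 6·(-1) + 2·3 + 5·3 = 12 - 6 + 6 + 15 = 27

27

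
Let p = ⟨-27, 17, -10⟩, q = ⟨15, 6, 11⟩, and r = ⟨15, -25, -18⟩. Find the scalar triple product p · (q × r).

q × r:
i: 6·(-18) - 11·(-25) = -108 - (-275) = 167
j: 11·15 - 15·(-18) = 165 - (-270) = 435
k: 15·(-25) - 6·15 = -375 - 90 = -465
q × r = (167, 435, -465)
p · (q × r) = (-27)·167 + 17·435 + (-10)·(-465) = -4509 + 7395 + 4650 = 7536

7536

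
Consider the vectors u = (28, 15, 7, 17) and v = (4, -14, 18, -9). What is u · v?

u · v = 28·4 + 15·(-14) + 7·18 + 17·(-9) = 112 - 210 + 126 - 153 = -125

-125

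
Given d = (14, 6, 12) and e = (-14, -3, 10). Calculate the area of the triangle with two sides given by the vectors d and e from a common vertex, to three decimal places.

i: 6·10 - 12·(-3) = 60 - (-36) = 96
j: 12·(-14) - 14·10 = -168 - 140 = -308
k: 14·(-3) - 6·(-14) = -42 - (-84) = 42
d × e = (96, -308, 42)
|d × e| = √(96² + (-308)² + 42²) = √105844 ≈ 325.3367
area = ½ · 325.3367 ≈ 162.668

162.668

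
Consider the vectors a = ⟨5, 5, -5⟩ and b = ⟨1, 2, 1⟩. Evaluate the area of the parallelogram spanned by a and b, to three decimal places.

i: 5·1 - (-5)·2 = 5 - (-10) = 15
j: (-5)·1 - 5·1 = -5 - 5 = -10
k: 5·2 - 5·1 = 10 - 5 = 5
a × b = (15, -10, 5)
|a × b| = √(15² + (-10)² + 5²) = √350 ≈ 18.7083

18.708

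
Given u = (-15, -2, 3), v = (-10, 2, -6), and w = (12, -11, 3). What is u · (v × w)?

1242

v × w:
i: 2·3 - (-6)·(-11) = 6 - 66 = -60
j: (-6)·12 - (-10)·3 = -72 - (-30) = -42
k: (-10)·(-11) - 2·12 = 110 - 24 = 86
v × w = (-60, -42, 86)
u · (v × w) = (-15)·(-60) + (-2)·(-42) + 3·86 = 900 + 84 + 258 = 1242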